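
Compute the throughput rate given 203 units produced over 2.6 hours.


Throughput = units / time
= 203 / 2.6
= 78.1 units/hour


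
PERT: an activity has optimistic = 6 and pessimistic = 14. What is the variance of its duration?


σ² = ((p - o) / 6)² = (p - o)² / 36
= (14 - 6)² / 36
= 8² / 36
= 64 / 36
= 1.7778


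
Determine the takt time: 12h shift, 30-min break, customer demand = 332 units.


Available = 12×60 - 30 = 690 min
Takt time = 690 / 332
= 2.08 min/unit


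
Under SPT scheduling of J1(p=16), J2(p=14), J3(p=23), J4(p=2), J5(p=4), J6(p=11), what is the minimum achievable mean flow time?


SPT order: J4 → J5 → J6 → J2 → J1 → J3
Completion times:
  J4: C=2
  J5: C=6
  J6: C=17
  J2: C=31
  J1: C=47
  J3: C=70
Sum = 173, n = 6
Mean flow = 173/6
= 28.83


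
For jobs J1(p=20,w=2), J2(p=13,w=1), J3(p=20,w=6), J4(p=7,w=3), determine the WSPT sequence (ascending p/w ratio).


WSPT (Smith's rule): sort by p/w ascending
  J4: p/w = 7/3 = 2.333
  J3: p/w = 20/6 = 3.333
  J1: p/w = 20/2 = 10.000
  J2: p/w = 13/1 = 13.000
Order: J4 → J3 → J1 → J2


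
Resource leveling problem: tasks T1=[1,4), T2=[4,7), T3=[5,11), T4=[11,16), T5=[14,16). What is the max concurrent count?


Check each time point for overlaps:
  t=5: 2 tasks active (T2, T3)
Max concurrent = 2


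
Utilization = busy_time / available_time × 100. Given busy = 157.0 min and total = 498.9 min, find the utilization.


Utilization = busy / total × 100
= 157.0 / 498.9 × 100
= 31.5%


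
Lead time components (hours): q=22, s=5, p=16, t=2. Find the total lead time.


Lead time = queue + setup + processing + transit
= 22 + 5 + 16 + 2
= 45 hours


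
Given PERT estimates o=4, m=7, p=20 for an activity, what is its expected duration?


te = (o + 4m + p) / 6
= (4 + 4×7 + 20) / 6
= (4 + 28 + 20) / 6
= 52 / 6
= 8.67


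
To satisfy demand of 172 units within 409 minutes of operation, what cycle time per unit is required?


Cycle time = available time / demand
= 409 / 172
= 2.38 min/unit


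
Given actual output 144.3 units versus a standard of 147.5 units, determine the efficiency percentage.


Efficiency = (actual / standard) × 100
= (144.3 / 147.5) × 100
= 97.8%


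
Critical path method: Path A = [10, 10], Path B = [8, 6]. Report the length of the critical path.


Path A: 10 + 10 = 20
Path B: 8 + 6 = 14
Critical path = longest = max(20, 14)
= 20 (Path A)


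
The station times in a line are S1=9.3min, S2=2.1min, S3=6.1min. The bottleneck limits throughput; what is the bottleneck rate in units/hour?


Bottleneck = longest station time
Station times: [9.3, 2.1, 6.1]
Max = 9.3 min
Rate = 60 / 9.3
= 6.45 units/hour (bottleneck: 9.3min)


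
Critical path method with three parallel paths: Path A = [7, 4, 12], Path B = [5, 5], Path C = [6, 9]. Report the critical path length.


Path A: 7 + 4 + 12 = 23
Path B: 5 + 5 = 10
Path C: 6 + 9 = 15
Critical path = longest = max(23, 10, 15)
= 23 (Path A)


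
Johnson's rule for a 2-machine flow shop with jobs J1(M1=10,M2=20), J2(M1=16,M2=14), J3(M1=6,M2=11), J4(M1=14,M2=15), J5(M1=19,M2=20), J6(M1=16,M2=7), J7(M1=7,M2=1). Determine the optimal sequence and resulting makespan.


Johnson's rule:
Group 1 (M1≤M2, sort by M1): ['J3', 'J1', 'J4', 'J5']
Group 2 (M1>M2, sort desc M2): ['J2', 'J6', 'J7']
Sequence: J3 → J1 → J4 → J5 → J2 → J6 → J7
Makespan calculation:
  J3: M1 done=6, M2 done=17
  J1: M1 done=16, M2 done=37
  J4: M1 done=30, M2 done=52
  J5: M1 done=49, M2 done=72
  J2: M1 done=65, M2 done=86
  J6: M1 done=81, M2 done=93
  J7: M1 done=88, M2 done=94
= Sequence: J3 → J1 → J4 → J5 → J2 → J6 → J7, Makespan: 94


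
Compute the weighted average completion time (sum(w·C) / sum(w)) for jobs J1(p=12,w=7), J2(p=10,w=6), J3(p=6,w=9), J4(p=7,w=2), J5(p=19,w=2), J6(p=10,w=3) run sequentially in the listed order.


Completion times:
  J1: C=12, w×C=7×12=84
  J2: C=22, w×C=6×22=132
  J3: C=28, w×C=9×28=252
  J4: C=35, w×C=2×35=70
  J5: C=54, w×C=2×54=108
  J6: C=64, w×C=3×64=192
Sum w×C = 838
Sum w = 29
Weighted avg = 838/29
= 28.90


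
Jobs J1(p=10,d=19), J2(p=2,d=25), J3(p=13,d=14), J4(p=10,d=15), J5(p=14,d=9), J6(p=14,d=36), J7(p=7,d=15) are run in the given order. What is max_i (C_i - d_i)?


Lateness per job (L = C - d):
  J1: C=10, d=19, L=-9
  J2: C=12, d=25, L=-13
  J3: C=25, d=14, L=11
  J4: C=35, d=15, L=20
  J5: C=49, d=9, L=40
  J6: C=63, d=36, L=27
  J7: C=70, d=15, L=55
Lmax = max(-9, -13, 11, 20, 40, 27, 55)
= 55


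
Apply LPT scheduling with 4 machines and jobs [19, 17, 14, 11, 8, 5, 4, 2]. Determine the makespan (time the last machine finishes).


Jobs (LPT sorted): [19, 17, 14, 11, 8, 5, 4, 2]
Machines: 4
  J=19 → Machine 1 (load: 0+19=19)
  J=17 → Machine 2 (load: 0+17=17)
  J=14 → Machine 3 (load: 0+14=14)
  J=11 → Machine 4 (load: 0+11=11)
  J=8 → Machine 4 (load: 11+8=19)
  J=5 → Machine 3 (load: 14+5=19)
  J=4 → Machine 2 (load: 17+4=21)
  J=2 → Machine 1 (load: 19+2=21)
Machine loads: [21, 21, 19, 19]
Makespan = max = 21 time units


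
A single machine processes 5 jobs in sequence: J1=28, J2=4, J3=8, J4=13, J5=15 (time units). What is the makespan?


Sequential makespan: sum all processing times
= 28 + 4 + 8 + 13 + 15
= 68 time units


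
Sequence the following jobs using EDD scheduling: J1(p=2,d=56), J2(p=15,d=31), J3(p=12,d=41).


EDD: sort by earliest due date
  J2: d=31, p=15
  J3: d=41, p=12
  J1: d=56, p=2
Order: J2 → J3 → J1


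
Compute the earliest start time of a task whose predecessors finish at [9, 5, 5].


ES = max of all predecessor completion times
Predecessors: [9, 5, 5]
ES = max(9, 5, 5)
= 9


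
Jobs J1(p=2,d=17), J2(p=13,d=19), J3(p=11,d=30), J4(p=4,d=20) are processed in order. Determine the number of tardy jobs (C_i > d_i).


Completion vs due date:
  J1: C=2, d=17 → on time
  J2: C=15, d=19 → on time
  J3: C=26, d=30 → on time
  J4: C=30, d=20 → TARDY
Tardy jobs: J4
Count = 1


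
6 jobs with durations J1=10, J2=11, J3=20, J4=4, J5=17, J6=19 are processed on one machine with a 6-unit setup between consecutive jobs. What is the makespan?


Makespan = Σ processing + (n-1) × setup
= (10 + 11 + 20 + 4 + 17 + 19) + (6-1)×6
= 81 + 30
= 111 time units


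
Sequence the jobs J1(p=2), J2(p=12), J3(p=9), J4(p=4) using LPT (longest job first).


LPT: sort by longest processing time first
  J2: p=12
  J3: p=9
  J4: p=4
  J1: p=2
Order: J2 → J3 → J4 → J1


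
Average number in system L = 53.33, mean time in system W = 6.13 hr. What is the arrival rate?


Little's law: L = λW → λ = L / W
= 53.33 / 6.13
= 8.70 per hour


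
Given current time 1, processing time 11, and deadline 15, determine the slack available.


Slack = due - current_time - processing
= 15 - 1 - 11
= 3


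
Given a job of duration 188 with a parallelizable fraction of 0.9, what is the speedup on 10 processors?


Amdahl's law: T_p = T × ((1-p) + p/N)
= 188 × ((1-0.9) + 0.9/10)
= 188 × (0.10 + 0.0900)
= 188 × 0.1900
= 35.72
Speedup = 188/35.72
= 5.26×


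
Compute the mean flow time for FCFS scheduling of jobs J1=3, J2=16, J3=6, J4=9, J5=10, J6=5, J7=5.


Completion times:
  J1: completes at 3
  J2: completes at 19
  J3: completes at 25
  J4: completes at 34
  J5: completes at 44
  J6: completes at 49
  J7: completes at 54
Sum = 228
Average = 228/7
= 32.57


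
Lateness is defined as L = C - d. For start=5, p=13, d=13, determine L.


Completion = 5 + 13 = 18
Lateness = C - d = 18 - 13
= 5


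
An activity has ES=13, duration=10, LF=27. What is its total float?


EF = ES + duration = 13 + 10 = 23
LS = LF - duration = 27 - 10 = 17
Total Float = LF - EF = 27 - 23
(or LS - ES = 17 - 13)
= 4


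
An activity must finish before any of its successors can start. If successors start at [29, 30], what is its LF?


LF = min of all successor start times
Successors start at: [29, 30]
LF = min(29, 30)
= 29


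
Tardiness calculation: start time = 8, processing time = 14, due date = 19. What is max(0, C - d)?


Completion = start + processing = 8 + 14 = 22
Tardiness = max(0, C - d) = max(0, 22 - 19)
= max(0, 3)
= 3


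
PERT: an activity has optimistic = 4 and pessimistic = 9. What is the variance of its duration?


σ² = ((p - o) / 6)² = (p - o)² / 36
= (9 - 4)² / 36
= 5² / 36
= 25 / 36
= 0.6944


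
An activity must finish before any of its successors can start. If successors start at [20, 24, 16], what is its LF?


LF = min of all successor start times
Successors start at: [20, 24, 16]
LF = min(20, 24, 16)
= 16


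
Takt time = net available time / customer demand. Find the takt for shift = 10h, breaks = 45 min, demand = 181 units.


Available = 10×60 - 45 = 555 min
Takt time = 555 / 181
= 3.07 min/unit


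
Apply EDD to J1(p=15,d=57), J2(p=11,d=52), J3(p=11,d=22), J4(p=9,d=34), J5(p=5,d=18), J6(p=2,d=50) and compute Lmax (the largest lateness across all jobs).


EDD order: J5 → J3 → J4 → J6 → J2 → J1
Completion and lateness:
  J5: C=5, d=18, L=5-18=-13
  J3: C=16, d=22, L=16-22=-6
  J4: C=25, d=34, L=25-34=-9
  J6: C=27, d=50, L=27-50=-23
  J2: C=38, d=52, L=38-52=-14
  J1: C=53, d=57, L=53-57=-4
Lmax = max(-13, -6, -9, -23, -14, -4)
= -4


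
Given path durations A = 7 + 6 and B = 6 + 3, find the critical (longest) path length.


Path A: 7 + 6 = 13
Path B: 6 + 3 = 9
Critical path = longest = max(13, 9)
= 13 (Path A)


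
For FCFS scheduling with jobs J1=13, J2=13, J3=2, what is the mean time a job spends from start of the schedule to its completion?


Completion times:
  J1: completes at 13
  J2: completes at 26
  J3: completes at 28
Sum = 67
Average = 67/3
= 22.33


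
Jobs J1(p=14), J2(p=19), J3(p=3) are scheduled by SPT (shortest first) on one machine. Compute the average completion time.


SPT order: J3 → J1 → J2
Completion times:
  J3: C=3
  J1: C=17
  J2: C=36
Sum = 56, n = 3
Mean flow = 56/3
= 18.67


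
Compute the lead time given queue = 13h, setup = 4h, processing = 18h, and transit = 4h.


Lead time = queue + setup + processing + transit
= 13 + 4 + 18 + 4
= 39 hours


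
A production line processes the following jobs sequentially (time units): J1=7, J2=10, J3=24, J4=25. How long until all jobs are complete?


Sequential makespan: sum all processing times
= 7 + 10 + 24 + 25
= 66 time units


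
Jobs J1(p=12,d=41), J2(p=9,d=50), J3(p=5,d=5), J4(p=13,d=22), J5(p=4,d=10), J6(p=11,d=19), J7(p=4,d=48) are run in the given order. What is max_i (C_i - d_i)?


Lateness per job (L = C - d):
  J1: C=12, d=41, L=-29
  J2: C=21, d=50, L=-29
  J3: C=26, d=5, L=21
  J4: C=39, d=22, L=17
  J5: C=43, d=10, L=33
  J6: C=54, d=19, L=35
  J7: C=58, d=48, L=10
Lmax = max(-29, -29, 21, 17, 33, 35, 10)
= 35


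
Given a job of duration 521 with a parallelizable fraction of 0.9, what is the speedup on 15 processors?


Amdahl's law: T_p = T × ((1-p) + p/N)
= 521 × ((1-0.9) + 0.9/15)
= 521 × (0.10 + 0.0600)
= 521 × 0.1600
= 83.36
Speedup = 521/83.36
= 6.25×


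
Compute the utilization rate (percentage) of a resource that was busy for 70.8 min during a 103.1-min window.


Utilization = busy / total × 100
= 70.8 / 103.1 × 100
= 68.7%


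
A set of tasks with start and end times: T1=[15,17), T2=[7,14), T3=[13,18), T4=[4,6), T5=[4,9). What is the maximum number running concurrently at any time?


Check each time point for overlaps:
  t=4: 2 tasks active (T4, T5)
Max concurrent = 2


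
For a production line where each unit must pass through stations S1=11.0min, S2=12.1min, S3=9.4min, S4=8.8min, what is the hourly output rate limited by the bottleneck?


Bottleneck = longest station time
Station times: [11.0, 12.1, 9.4, 8.8]
Max = 12.1 min
Rate = 60 / 12.1
= 4.96 units/hour (bottleneck: 12.1min)


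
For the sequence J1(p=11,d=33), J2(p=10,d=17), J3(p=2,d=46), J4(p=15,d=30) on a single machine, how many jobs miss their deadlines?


Completion vs due date:
  J1: C=11, d=33 → on time
  J2: C=21, d=17 → TARDY
  J3: C=23, d=46 → on time
  J4: C=38, d=30 → TARDY
Tardy jobs: J2, J4
Count = 2


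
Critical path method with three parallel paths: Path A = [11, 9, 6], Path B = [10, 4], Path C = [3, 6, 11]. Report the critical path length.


Path A: 11 + 9 + 6 = 26
Path B: 10 + 4 = 14
Path C: 3 + 6 + 11 = 20
Critical path = longest = max(26, 14, 20)
= 26 (Path A)


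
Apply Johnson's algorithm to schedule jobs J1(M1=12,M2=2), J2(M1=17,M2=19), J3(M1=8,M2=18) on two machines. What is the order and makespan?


Johnson's rule:
Group 1 (M1≤M2, sort by M1): ['J3', 'J2']
Group 2 (M1>M2, sort desc M2): ['J1']
Sequence: J3 → J2 → J1
Makespan calculation:
  J3: M1 done=8, M2 done=26
  J2: M1 done=25, M2 done=45
  J1: M1 done=37, M2 done=47
= Sequence: J3 → J2 → J1, Makespan: 47


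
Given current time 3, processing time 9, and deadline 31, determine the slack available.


Slack = due - current_time - processing
= 31 - 3 - 9
= 19


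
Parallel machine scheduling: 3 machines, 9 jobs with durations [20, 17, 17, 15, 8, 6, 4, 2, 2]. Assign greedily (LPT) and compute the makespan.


Jobs (LPT sorted): [20, 17, 17, 15, 8, 6, 4, 2, 2]
Machines: 3
  J=20 → Machine 1 (load: 0+20=20)
  J=17 → Machine 2 (load: 0+17=17)
  J=17 → Machine 3 (load: 0+17=17)
  J=15 → Machine 2 (load: 17+15=32)
  J=8 → Machine 3 (load: 17+8=25)
  J=6 → Machine 1 (load: 20+6=26)
  J=4 → Machine 3 (load: 25+4=29)
  J=2 → Machine 1 (load: 26+2=28)
  J=2 → Machine 1 (load: 28+2=30)
Machine loads: [30, 32, 29]
Makespan = max = 32 time units


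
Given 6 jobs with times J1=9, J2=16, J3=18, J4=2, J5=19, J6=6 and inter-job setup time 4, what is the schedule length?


Makespan = Σ processing + (n-1) × setup
= (9 + 16 + 18 + 2 + 19 + 6) + (6-1)×4
= 70 + 20
= 90 time units


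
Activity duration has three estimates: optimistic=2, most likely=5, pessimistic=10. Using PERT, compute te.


te = (o + 4m + p) / 6
= (2 + 4×5 + 10) / 6
= (2 + 20 + 10) / 6
= 32 / 6
= 5.33


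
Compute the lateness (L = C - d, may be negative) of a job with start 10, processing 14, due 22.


Completion = 10 + 14 = 24
Lateness = C - d = 24 - 22
= 2


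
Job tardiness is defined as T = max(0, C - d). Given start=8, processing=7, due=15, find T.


Completion = start + processing = 8 + 7 = 15
Tardiness = max(0, C - d) = max(0, 15 - 15)
= max(0, 0)
= 0


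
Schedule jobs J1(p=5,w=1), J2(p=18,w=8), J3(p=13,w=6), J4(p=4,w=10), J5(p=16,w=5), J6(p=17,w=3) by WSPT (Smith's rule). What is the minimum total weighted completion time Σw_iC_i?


WSPT order (by p/w): J4 → J3 → J2 → J5 → J1 → J6
  J4: C=4, w·C=10×4=40
  J3: C=17, w·C=6×17=102
  J2: C=35, w·C=8×35=280
  J5: C=51, w·C=5×51=255
  J1: C=56, w·C=1×56=56
  J6: C=73, w·C=3×73=219
Σ w·C = 952
= 952


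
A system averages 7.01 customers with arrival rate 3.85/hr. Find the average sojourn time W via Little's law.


Little's law: L = λW → W = L / λ
= 7.01 / 3.85
= 1.82 hours


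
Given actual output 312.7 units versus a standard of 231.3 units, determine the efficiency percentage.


Efficiency = (actual / standard) × 100
= (312.7 / 231.3) × 100
= 135.2%


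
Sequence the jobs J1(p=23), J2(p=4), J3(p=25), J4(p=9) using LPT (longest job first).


LPT: sort by longest processing time first
  J3: p=25
  J1: p=23
  J4: p=9
  J2: p=4
Order: J3 → J1 → J4 → J2


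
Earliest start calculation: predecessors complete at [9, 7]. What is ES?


ES = max of all predecessor completion times
Predecessors: [9, 7]
ES = max(9, 7)
= 9


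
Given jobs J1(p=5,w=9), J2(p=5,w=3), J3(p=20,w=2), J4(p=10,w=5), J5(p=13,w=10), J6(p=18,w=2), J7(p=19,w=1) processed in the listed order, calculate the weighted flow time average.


Completion times:
  J1: C=5, w×C=9×5=45
  J2: C=10, w×C=3×10=30
  J3: C=30, w×C=2×30=60
  J4: C=40, w×C=5×40=200
  J5: C=53, w×C=10×53=530
  J6: C=71, w×C=2×71=142
  J7: C=90, w×C=1×90=90
Sum w×C = 1097
Sum w = 32
Weighted avg = 1097/32
= 34.28


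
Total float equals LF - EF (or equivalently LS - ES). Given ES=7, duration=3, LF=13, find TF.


EF = ES + duration = 7 + 3 = 10
LS = LF - duration = 13 - 3 = 10
Total Float = LF - EF = 13 - 10
(or LS - ES = 10 - 7)
= 3


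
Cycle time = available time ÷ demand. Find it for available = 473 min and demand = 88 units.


Cycle time = available time / demand
= 473 / 88
= 5.38 min/unit


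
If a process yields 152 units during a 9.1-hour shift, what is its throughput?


Throughput = units / time
= 152 / 9.1
= 16.7 units/hour


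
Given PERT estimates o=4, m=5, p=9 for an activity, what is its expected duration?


te = (o + 4m + p) / 6
= (4 + 4×5 + 9) / 6
= (4 + 20 + 9) / 6
= 33 / 6
= 5.50


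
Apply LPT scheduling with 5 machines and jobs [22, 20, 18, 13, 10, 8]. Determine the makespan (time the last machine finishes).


Jobs (LPT sorted): [22, 20, 18, 13, 10, 8]
Machines: 5
  J=22 → Machine 1 (load: 0+22=22)
  J=20 → Machine 2 (load: 0+20=20)
  J=18 → Machine 3 (load: 0+18=18)
  J=13 → Machine 4 (load: 0+13=13)
  J=10 → Machine 5 (load: 0+10=10)
  J=8 → Machine 5 (load: 10+8=18)
Machine loads: [22, 20, 18, 13, 18]
Makespan = max = 22 time units


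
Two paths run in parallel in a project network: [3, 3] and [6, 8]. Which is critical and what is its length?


Path A: 3 + 3 = 6
Path B: 6 + 8 = 14
Critical path = longest = max(6, 14)
= 14 (Path B)


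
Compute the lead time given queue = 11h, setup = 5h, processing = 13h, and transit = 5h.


Lead time = queue + setup + processing + transit
= 11 + 5 + 13 + 5
= 34 hours


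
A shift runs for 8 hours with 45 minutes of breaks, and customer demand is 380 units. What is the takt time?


Available = 8×60 - 45 = 435 min
Takt time = 435 / 380
= 1.14 min/unit


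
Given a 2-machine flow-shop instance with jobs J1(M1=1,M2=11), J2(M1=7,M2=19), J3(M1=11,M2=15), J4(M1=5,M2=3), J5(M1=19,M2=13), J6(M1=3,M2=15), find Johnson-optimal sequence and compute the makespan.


Johnson's rule:
Group 1 (M1≤M2, sort by M1): ['J1', 'J6', 'J2', 'J3']
Group 2 (M1>M2, sort desc M2): ['J5', 'J4']
Sequence: J1 → J6 → J2 → J3 → J5 → J4
Makespan calculation:
  J1: M1 done=1, M2 done=12
  J6: M1 done=4, M2 done=27
  J2: M1 done=11, M2 done=46
  J3: M1 done=22, M2 done=61
  J5: M1 done=41, M2 done=74
  J4: M1 done=46, M2 done=77
= Sequence: J1 → J6 → J2 → J3 → J5 → J4, Makespan: 77


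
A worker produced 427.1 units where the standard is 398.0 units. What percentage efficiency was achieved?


Efficiency = (actual / standard) × 100
= (427.1 / 398.0) × 100
= 107.3%


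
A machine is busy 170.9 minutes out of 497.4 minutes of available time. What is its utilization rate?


Utilization = busy / total × 100
= 170.9 / 497.4 × 100
= 34.4%


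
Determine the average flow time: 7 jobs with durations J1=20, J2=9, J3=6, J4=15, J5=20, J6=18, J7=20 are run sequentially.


Completion times:
  J1: completes at 20
  J2: completes at 29
  J3: completes at 35
  J4: completes at 50
  J5: completes at 70
  J6: completes at 88
  J7: completes at 108
Sum = 400
Average = 400/7
= 57.14


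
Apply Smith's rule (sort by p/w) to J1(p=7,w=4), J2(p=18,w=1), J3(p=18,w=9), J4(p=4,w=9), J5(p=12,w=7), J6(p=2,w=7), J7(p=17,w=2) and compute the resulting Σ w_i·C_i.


WSPT order (by p/w): J6 → J4 → J5 → J1 → J3 → J7 → J2
  J6: C=2, w·C=7×2=14
  J4: C=6, w·C=9×6=54
  J5: C=18, w·C=7×18=126
  J1: C=25, w·C=4×25=100
  J3: C=43, w·C=9×43=387
  J7: C=60, w·C=2×60=120
  J2: C=78, w·C=1×78=78
Σ w·C = 879
= 879


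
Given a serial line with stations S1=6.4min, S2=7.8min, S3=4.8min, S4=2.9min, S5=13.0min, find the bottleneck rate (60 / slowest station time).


Bottleneck = longest station time
Station times: [6.4, 7.8, 4.8, 2.9, 13.0]
Max = 13.0 min
Rate = 60 / 13.0
= 4.62 units/hour (bottleneck: 13.0min)


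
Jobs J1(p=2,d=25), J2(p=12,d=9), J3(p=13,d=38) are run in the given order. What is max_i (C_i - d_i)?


Lateness per job (L = C - d):
  J1: C=2, d=25, L=-23
  J2: C=14, d=9, L=5
  J3: C=27, d=38, L=-11
Lmax = max(-23, 5, -11)
= 5


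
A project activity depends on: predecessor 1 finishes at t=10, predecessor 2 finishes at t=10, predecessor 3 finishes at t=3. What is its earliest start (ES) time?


ES = max of all predecessor completion times
Predecessors: [10, 10, 3]
ES = max(10, 10, 3)
= 10


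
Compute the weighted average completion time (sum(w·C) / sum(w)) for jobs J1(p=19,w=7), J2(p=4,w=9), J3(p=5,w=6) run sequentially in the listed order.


Completion times:
  J1: C=19, w×C=7×19=133
  J2: C=23, w×C=9×23=207
  J3: C=28, w×C=6×28=168
Sum w×C = 508
Sum w = 22
Weighted avg = 508/22
= 23.09


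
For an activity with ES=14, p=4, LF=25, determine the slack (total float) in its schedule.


EF = ES + duration = 14 + 4 = 18
LS = LF - duration = 25 - 4 = 21
Total Float = LF - EF = 25 - 18
(or LS - ES = 21 - 14)
= 7


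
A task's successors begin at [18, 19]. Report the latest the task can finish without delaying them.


LF = min of all successor start times
Successors start at: [18, 19]
LF = min(18, 19)
= 18


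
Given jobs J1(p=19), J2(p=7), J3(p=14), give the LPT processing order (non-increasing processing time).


LPT: sort by longest processing time first
  J1: p=19
  J3: p=14
  J2: p=7
Order: J1 → J3 → J2


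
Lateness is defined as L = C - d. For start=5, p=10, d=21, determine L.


Completion = 5 + 10 = 15
Lateness = C - d = 15 - 21
= -6


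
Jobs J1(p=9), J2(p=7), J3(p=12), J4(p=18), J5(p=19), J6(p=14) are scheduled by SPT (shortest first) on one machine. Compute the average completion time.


SPT order: J2 → J1 → J3 → J6 → J4 → J5
Completion times:
  J2: C=7
  J1: C=16
  J3: C=28
  J6: C=42
  J4: C=60
  J5: C=79
Sum = 232, n = 6
Mean flow = 232/6
= 38.67


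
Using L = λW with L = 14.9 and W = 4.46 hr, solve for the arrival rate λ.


Little's law: L = λW → λ = L / W
= 14.9 / 4.46
= 3.34 per hour


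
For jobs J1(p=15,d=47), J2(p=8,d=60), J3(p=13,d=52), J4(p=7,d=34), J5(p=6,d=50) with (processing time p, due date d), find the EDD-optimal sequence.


EDD: sort by earliest due date
  J4: d=34, p=7
  J1: d=47, p=15
  J5: d=50, p=6
  J3: d=52, p=13
  J2: d=60, p=8
Order: J4 → J1 → J5 → J3 → J2


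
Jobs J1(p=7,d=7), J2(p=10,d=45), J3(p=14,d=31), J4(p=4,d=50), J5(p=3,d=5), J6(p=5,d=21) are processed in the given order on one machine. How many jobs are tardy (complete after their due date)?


Completion vs due date:
  J1: C=7, d=7 → on time
  J2: C=17, d=45 → on time
  J3: C=31, d=31 → on time
  J4: C=35, d=50 → on time
  J5: C=38, d=5 → TARDY
  J6: C=43, d=21 → TARDY
Tardy jobs: J5, J6
Count = 2


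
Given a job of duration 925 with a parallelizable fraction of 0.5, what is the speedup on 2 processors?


Amdahl's law: T_p = T × ((1-p) + p/N)
= 925 × ((1-0.5) + 0.5/2)
= 925 × (0.50 + 0.2500)
= 925 × 0.7500
= 693.75
Speedup = 925/693.75
= 1.33×


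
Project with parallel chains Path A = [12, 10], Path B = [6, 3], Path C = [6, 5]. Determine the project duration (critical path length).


Path A: 12 + 10 = 22
Path B: 6 + 3 = 9
Path C: 6 + 5 = 11
Critical path = longest = max(22, 9, 11)
= 22 (Path A)


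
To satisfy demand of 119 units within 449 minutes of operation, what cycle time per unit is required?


Cycle time = available time / demand
= 449 / 119
= 3.77 min/unit


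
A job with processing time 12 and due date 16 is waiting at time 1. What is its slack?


Slack = due - current_time - processing
= 16 - 1 - 12
= 3


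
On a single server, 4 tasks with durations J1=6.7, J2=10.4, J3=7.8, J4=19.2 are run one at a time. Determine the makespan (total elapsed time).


Sequential makespan: sum all processing times
= 6.7 + 10.4 + 7.8 + 19.2
= 44.1 time units


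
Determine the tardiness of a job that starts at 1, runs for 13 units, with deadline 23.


Completion = start + processing = 1 + 13 = 14
Tardiness = max(0, C - d) = max(0, 14 - 23)
= max(0, -9)
= 0


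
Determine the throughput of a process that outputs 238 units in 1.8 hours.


Throughput = units / time
= 238 / 1.8
= 132.2 units/hour


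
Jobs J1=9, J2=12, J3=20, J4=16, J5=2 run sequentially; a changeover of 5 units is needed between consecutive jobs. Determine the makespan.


Makespan = Σ processing + (n-1) × setup
= (9 + 12 + 20 + 16 + 2) + (5-1)×5
= 59 + 20
= 79 time units


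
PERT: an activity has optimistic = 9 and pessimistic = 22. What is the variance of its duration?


σ² = ((p - o) / 6)² = (p - o)² / 36
= (22 - 9)² / 36
= 13² / 36
= 169 / 36
= 4.6944


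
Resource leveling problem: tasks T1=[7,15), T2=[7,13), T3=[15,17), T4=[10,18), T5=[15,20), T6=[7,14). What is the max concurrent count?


Check each time point for overlaps:
  t=10: 4 tasks active (T1, T2, T4, T6)
Max concurrent = 4


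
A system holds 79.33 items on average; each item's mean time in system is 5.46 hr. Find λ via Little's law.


Little's law: L = λW → λ = L / W
= 79.33 / 5.46
= 14.53 per hour


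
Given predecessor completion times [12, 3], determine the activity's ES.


ES = max of all predecessor completion times
Predecessors: [12, 3]
ES = max(12, 3)
= 12


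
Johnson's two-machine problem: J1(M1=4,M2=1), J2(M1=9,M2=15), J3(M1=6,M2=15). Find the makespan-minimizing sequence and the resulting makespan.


Johnson's rule:
Group 1 (M1≤M2, sort by M1): ['J3', 'J2']
Group 2 (M1>M2, sort desc M2): ['J1']
Sequence: J3 → J2 → J1
Makespan calculation:
  J3: M1 done=6, M2 done=21
  J2: M1 done=15, M2 done=36
  J1: M1 done=19, M2 done=37
= Sequence: J3 → J2 → J1, Makespan: 37


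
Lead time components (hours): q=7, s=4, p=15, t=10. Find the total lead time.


Lead time = queue + setup + processing + transit
= 7 + 4 + 15 + 10
= 36 hours


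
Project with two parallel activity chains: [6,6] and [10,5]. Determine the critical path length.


Path A: 6 + 6 = 12
Path B: 10 + 5 = 15
Critical path = longest = max(12, 15)
= 15 (Path B)


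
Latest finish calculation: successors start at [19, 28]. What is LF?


LF = min of all successor start times
Successors start at: [19, 28]
LF = min(19, 28)
= 19


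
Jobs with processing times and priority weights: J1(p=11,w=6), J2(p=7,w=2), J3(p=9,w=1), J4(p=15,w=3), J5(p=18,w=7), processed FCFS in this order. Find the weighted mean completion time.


Completion times:
  J1: C=11, w×C=6×11=66
  J2: C=18, w×C=2×18=36
  J3: C=27, w×C=1×27=27
  J4: C=42, w×C=3×42=126
  J5: C=60, w×C=7×60=420
Sum w×C = 675
Sum w = 19
Weighted avg = 675/19
= 35.53


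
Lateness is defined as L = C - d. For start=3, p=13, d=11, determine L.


Completion = 3 + 13 = 16
Lateness = C - d = 16 - 11
= 5


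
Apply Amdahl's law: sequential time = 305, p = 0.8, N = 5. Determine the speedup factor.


Amdahl's law: T_p = T × ((1-p) + p/N)
= 305 × ((1-0.8) + 0.8/5)
= 305 × (0.20 + 0.1600)
= 305 × 0.3600
= 109.80
Speedup = 305/109.80
= 2.78×


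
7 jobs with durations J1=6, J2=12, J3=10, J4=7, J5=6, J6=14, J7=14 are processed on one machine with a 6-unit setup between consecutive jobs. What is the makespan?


Makespan = Σ processing + (n-1) × setup
= (6 + 12 + 10 + 7 + 6 + 14 + 14) + (7-1)×6
= 69 + 36
= 105 time units


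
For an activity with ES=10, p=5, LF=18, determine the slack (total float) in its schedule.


EF = ES + duration = 10 + 5 = 15
LS = LF - duration = 18 - 5 = 13
Total Float = LF - EF = 18 - 15
(or LS - ES = 13 - 10)
= 3


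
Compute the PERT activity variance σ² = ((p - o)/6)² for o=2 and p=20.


σ² = ((p - o) / 6)² = (p - o)² / 36
= (20 - 2)² / 36
= 18² / 36
= 324 / 36
= 9.0000


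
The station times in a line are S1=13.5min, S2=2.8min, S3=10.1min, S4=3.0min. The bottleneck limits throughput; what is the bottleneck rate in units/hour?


Bottleneck = longest station time
Station times: [13.5, 2.8, 10.1, 3.0]
Max = 13.5 min
Rate = 60 / 13.5
= 4.44 units/hour (bottleneck: 13.5min)


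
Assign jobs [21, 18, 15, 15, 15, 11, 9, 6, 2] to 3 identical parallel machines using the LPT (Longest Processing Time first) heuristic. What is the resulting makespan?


Jobs (LPT sorted): [21, 18, 15, 15, 15, 11, 9, 6, 2]
Machines: 3
  J=21 → Machine 1 (load: 0+21=21)
  J=18 → Machine 2 (load: 0+18=18)
  J=15 → Machine 3 (load: 0+15=15)
  J=15 → Machine 3 (load: 15+15=30)
  J=15 → Machine 2 (load: 18+15=33)
  J=11 → Machine 1 (load: 21+11=32)
  J=9 → Machine 3 (load: 30+9=39)
  J=6 → Machine 1 (load: 32+6=38)
  J=2 → Machine 2 (load: 33+2=35)
Machine loads: [38, 35, 39]
Makespan = max = 39 time units


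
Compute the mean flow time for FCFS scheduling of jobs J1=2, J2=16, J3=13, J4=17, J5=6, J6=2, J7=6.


Completion times:
  J1: completes at 2
  J2: completes at 18
  J3: completes at 31
  J4: completes at 48
  J5: completes at 54
  J6: completes at 56
  J7: completes at 62
Sum = 271
Average = 271/7
= 38.71


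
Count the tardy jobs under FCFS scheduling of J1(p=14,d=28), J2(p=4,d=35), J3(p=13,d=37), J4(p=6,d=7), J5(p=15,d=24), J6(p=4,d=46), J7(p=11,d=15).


Completion vs due date:
  J1: C=14, d=28 → on time
  J2: C=18, d=35 → on time
  J3: C=31, d=37 → on time
  J4: C=37, d=7 → TARDY
  J5: C=52, d=24 → TARDY
  J6: C=56, d=46 → TARDY
  J7: C=67, d=15 → TARDY
Tardy jobs: J4, J5, J6, J7
Count = 4


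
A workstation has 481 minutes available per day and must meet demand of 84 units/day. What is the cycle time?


Cycle time = available time / demand
= 481 / 84
= 5.73 min/unit


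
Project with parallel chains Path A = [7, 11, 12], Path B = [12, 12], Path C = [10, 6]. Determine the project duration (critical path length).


Path A: 7 + 11 + 12 = 30
Path B: 12 + 12 = 24
Path C: 10 + 6 = 16
Critical path = longest = max(30, 24, 16)
= 30 (Path A)


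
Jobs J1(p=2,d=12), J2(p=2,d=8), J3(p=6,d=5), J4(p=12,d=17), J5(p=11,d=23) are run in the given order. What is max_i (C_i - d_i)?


Lateness per job (L = C - d):
  J1: C=2, d=12, L=-10
  J2: C=4, d=8, L=-4
  J3: C=10, d=5, L=5
  J4: C=22, d=17, L=5
  J5: C=33, d=23, L=10
Lmax = max(-10, -4, 5, 5, 10)
= 10


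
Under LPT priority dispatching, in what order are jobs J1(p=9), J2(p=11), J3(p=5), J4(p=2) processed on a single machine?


LPT: sort by longest processing time first
  J2: p=11
  J1: p=9
  J3: p=5
  J4: p=2
Order: J2 → J1 → J3 → J4


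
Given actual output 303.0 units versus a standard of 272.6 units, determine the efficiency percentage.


Efficiency = (actual / standard) × 100
= (303.0 / 272.6) × 100
= 111.2%


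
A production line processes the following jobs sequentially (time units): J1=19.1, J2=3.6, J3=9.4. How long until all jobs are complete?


Sequential makespan: sum all processing times
= 19.1 + 3.6 + 9.4
= 32.1 time units


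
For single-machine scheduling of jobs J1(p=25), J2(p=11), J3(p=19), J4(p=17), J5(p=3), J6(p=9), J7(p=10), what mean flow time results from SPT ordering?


SPT order: J5 → J6 → J7 → J2 → J4 → J3 → J1
Completion times:
  J5: C=3
  J6: C=12
  J7: C=22
  J2: C=33
  J4: C=50
  J3: C=69
  J1: C=94
Sum = 283, n = 7
Mean flow = 283/7
= 40.43


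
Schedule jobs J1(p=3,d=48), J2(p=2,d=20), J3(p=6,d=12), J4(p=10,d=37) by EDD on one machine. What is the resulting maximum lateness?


EDD order: J3 → J2 → J4 → J1
Completion and lateness:
  J3: C=6, d=12, L=6-12=-6
  J2: C=8, d=20, L=8-20=-12
  J4: C=18, d=37, L=18-37=-19
  J1: C=21, d=48, L=21-48=-27
Lmax = max(-6, -12, -19, -27)
= -6


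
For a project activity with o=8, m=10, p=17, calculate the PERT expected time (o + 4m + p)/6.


te = (o + 4m + p) / 6
= (8 + 4×10 + 17) / 6
= (8 + 40 + 17) / 6
= 65 / 6
= 10.83


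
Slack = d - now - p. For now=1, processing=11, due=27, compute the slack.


Slack = due - current_time - processing
= 27 - 1 - 11
= 15


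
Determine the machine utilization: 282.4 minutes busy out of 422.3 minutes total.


Utilization = busy / total × 100
= 282.4 / 422.3 × 100
= 66.9%


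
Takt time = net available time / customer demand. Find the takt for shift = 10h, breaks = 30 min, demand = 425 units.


Available = 10×60 - 30 = 570 min
Takt time = 570 / 425
= 1.34 min/unit


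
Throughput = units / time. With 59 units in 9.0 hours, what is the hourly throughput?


Throughput = units / time
= 59 / 9.0
= 6.6 units/hour


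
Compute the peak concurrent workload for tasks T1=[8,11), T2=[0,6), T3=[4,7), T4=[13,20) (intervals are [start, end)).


Check each time point for overlaps:
  t=4: 2 tasks active (T2, T3)
Max concurrent = 2


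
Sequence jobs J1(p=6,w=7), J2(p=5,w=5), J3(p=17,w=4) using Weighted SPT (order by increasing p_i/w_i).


WSPT (Smith's rule): sort by p/w ascending
  J1: p/w = 6/7 = 0.857
  J2: p/w = 5/5 = 1.000
  J3: p/w = 17/4 = 4.250
Order: J1 → J2 → J3


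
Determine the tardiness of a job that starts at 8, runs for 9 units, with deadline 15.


Completion = start + processing = 8 + 9 = 17
Tardiness = max(0, C - d) = max(0, 17 - 15)
= max(0, 2)
= 2


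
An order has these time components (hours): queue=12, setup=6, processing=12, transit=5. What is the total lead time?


Lead time = queue + setup + processing + transit
= 12 + 6 + 12 + 5
= 35 hours


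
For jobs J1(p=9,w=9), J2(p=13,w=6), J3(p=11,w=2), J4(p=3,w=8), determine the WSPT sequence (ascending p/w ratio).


WSPT (Smith's rule): sort by p/w ascending
  J4: p/w = 3/8 = 0.375
  J1: p/w = 9/9 = 1.000
  J2: p/w = 13/6 = 2.167
  J3: p/w = 11/2 = 5.500
Order: J4 → J1 → J2 → J3


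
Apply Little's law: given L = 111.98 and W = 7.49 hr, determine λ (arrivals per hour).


Little's law: L = λW → λ = L / W
= 111.98 / 7.49
= 14.95 per hour


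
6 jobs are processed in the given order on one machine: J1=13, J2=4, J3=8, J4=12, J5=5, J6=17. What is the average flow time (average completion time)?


Completion times:
  J1: completes at 13
  J2: completes at 17
  J3: completes at 25
  J4: completes at 37
  J5: completes at 42
  J6: completes at 59
Sum = 193
Average = 193/6
= 32.17


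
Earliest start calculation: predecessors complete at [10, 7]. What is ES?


ES = max of all predecessor completion times
Predecessors: [10, 7]
ES = max(10, 7)
= 10


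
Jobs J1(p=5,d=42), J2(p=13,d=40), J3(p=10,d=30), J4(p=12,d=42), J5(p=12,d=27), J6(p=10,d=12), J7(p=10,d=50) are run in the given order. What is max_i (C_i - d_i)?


Lateness per job (L = C - d):
  J1: C=5, d=42, L=-37
  J2: C=18, d=40, L=-22
  J3: C=28, d=30, L=-2
  J4: C=40, d=42, L=-2
  J5: C=52, d=27, L=25
  J6: C=62, d=12, L=50
  J7: C=72, d=50, L=22
Lmax = max(-37, -22, -2, -2, 25, 50, 22)
= 50


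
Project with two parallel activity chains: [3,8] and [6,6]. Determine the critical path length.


Path A: 3 + 8 = 11
Path B: 6 + 6 = 12
Critical path = longest = max(11, 12)
= 12 (Path B)


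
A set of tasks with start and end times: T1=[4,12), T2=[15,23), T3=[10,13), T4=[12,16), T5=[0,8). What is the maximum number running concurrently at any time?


Check each time point for overlaps:
  t=4: 2 tasks active (T1, T5)
Max concurrent = 2


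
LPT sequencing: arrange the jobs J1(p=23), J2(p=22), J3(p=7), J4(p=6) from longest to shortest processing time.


LPT: sort by longest processing time first
  J1: p=23
  J2: p=22
  J3: p=7
  J4: p=6
Order: J1 → J2 → J3 → J4


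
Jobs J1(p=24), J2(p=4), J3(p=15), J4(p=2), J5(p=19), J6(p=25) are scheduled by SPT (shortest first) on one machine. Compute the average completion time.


SPT order: J4 → J2 → J3 → J5 → J1 → J6
Completion times:
  J4: C=2
  J2: C=6
  J3: C=21
  J5: C=40
  J1: C=64
  J6: C=89
Sum = 222, n = 6
Mean flow = 222/6
= 37.00


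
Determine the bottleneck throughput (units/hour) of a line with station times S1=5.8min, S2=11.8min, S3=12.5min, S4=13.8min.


Bottleneck = longest station time
Station times: [5.8, 11.8, 12.5, 13.8]
Max = 13.8 min
Rate = 60 / 13.8
= 4.35 units/hour (bottleneck: 13.8min)


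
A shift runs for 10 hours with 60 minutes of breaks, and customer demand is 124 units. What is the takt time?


Available = 10×60 - 60 = 540 min
Takt time = 540 / 124
= 4.35 min/unit


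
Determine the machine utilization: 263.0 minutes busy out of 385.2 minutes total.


Utilization = busy / total × 100
= 263.0 / 385.2 × 100
= 68.3%


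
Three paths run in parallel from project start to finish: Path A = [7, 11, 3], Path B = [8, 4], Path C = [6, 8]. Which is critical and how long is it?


Path A: 7 + 11 + 3 = 21
Path B: 8 + 4 = 12
Path C: 6 + 8 = 14
Critical path = longest = max(21, 12, 14)
= 21 (Path A)


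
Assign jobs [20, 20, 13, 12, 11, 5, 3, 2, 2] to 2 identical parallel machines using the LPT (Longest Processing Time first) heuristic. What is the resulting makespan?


Jobs (LPT sorted): [20, 20, 13, 12, 11, 5, 3, 2, 2]
Machines: 2
  J=20 → Machine 1 (load: 0+20=20)
  J=20 → Machine 2 (load: 0+20=20)
  J=13 → Machine 1 (load: 20+13=33)
  J=12 → Machine 2 (load: 20+12=32)
  J=11 → Machine 2 (load: 32+11=43)
  J=5 → Machine 1 (load: 33+5=38)
  J=3 → Machine 1 (load: 38+3=41)
  J=2 → Machine 1 (load: 41+2=43)
  J=2 → Machine 1 (load: 43+2=45)
Machine loads: [45, 43]
Makespan = max = 45 time units


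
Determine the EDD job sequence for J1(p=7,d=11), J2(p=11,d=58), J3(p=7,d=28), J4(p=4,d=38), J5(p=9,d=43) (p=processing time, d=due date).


EDD: sort by earliest due date
  J1: d=11, p=7
  J3: d=28, p=7
  J4: d=38, p=4
  J5: d=43, p=9
  J2: d=58, p=11
Order: J1 → J3 → J4 → J5 → J2


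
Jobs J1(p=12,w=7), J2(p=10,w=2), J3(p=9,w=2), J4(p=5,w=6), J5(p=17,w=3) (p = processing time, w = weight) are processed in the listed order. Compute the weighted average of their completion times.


Completion times:
  J1: C=12, w×C=7×12=84
  J2: C=22, w×C=2×22=44
  J3: C=31, w×C=2×31=62
  J4: C=36, w×C=6×36=216
  J5: C=53, w×C=3×53=159
Sum w×C = 565
Sum w = 20
Weighted avg = 565/20
= 28.25


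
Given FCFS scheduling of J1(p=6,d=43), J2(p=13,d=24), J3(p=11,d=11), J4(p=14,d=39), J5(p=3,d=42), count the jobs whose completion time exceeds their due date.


Completion vs due date:
  J1: C=6, d=43 → on time
  J2: C=19, d=24 → on time
  J3: C=30, d=11 → TARDY
  J4: C=44, d=39 → TARDY
  J5: C=47, d=42 → TARDY
Tardy jobs: J3, J4, J5
Count = 3


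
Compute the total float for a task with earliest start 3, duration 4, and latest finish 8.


EF = ES + duration = 3 + 4 = 7
LS = LF - duration = 8 - 4 = 4
Total Float = LF - EF = 8 - 7
(or LS - ES = 4 - 3)
= 1


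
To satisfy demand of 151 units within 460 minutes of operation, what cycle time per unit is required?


Cycle time = available time / demand
= 460 / 151
= 3.05 min/unit


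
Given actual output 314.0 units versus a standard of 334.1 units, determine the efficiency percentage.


Efficiency = (actual / standard) × 100
= (314.0 / 334.1) × 100
= 94.0%


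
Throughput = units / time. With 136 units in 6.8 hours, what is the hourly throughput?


Throughput = units / time
= 136 / 6.8
= 20.0 units/hour


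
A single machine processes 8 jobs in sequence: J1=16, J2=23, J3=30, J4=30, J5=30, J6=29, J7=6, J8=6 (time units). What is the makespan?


Sequential makespan: sum all processing times
= 16 + 23 + 30 + 30 + 30 + 29 + 6 + 6
= 170 time units


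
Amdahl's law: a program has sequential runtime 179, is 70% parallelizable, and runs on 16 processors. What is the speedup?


Amdahl's law: T_p = T × ((1-p) + p/N)
= 179 × ((1-0.7) + 0.7/16)
= 179 × (0.30 + 0.0437)
= 179 × 0.3438
= 61.53
Speedup = 179/61.53
= 2.91×


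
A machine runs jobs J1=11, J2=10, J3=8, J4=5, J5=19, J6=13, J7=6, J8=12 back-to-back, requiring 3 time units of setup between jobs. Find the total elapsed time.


Makespan = Σ processing + (n-1) × setup
= (11 + 10 + 8 + 5 + 19 + 13 + 6 + 12) + (8-1)×3
= 84 + 21
= 105 time units
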